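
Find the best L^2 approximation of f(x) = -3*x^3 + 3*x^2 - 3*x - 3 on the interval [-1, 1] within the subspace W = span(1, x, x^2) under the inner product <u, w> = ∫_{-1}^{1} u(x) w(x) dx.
g(x) = 3*x^2 - 24*x/5 - 3

The best approximation g ∈ W is the orthogonal projection of f onto W. Writing g = a_0 + a_1 x + a_2 x^2, the coefficients solve the normal equations G · a = b where
  G_{ij} = <φ_i, φ_j> and b_i = <f, φ_i>, with φ_0 = 1, φ_1 = x, φ_2 = x^2.
G =
  [2, 0, 2/3]
  [0, 2/3, 0]
  [2/3, 0, 2/5],
b = (-4, -16/5, -4/5).
Solving gives a_0 = -3, a_1 = -24/5, a_2 = 3, so
  g(x) = 3*x^2 - 24*x/5 - 3.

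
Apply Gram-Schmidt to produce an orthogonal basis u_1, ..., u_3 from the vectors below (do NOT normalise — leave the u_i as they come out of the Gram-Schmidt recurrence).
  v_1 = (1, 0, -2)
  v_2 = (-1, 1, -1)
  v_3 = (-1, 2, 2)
Orthogonal basis:
  u_1 = (1, 0, -2)
  u_2 = (-6/5, 1, -3/5)
  u_3 = (6/7, 9/7, 3/7)

Apply the Gram-Schmidt recurrence
  u_1 = v_1
  u_i = v_i − Σ_{j<i} ((v_i · u_j) / (u_j · u_j)) · u_j.

Step by step this gives:
  u_1 = (1, 0, -2)
  u_2 = (-6/5, 1, -3/5)
  u_3 = (6/7, 9/7, 3/7)

Orthogonality check:
  u_2 · u_1 = 0 (should be 0)
  u_3 · u_1 = 0 (should be 0)
  u_3 · u_2 = 0 (should be 0)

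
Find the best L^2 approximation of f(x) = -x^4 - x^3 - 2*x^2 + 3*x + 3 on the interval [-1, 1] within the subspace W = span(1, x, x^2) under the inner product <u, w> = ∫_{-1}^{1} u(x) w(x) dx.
g(x) = -20*x^2/7 + 12*x/5 + 108/35

The best approximation g ∈ W is the orthogonal projection of f onto W. Writing g = a_0 + a_1 x + a_2 x^2, the coefficients solve the normal equations G · a = b where
  G_{ij} = <φ_i, φ_j> and b_i = <f, φ_i>, with φ_0 = 1, φ_1 = x, φ_2 = x^2.
G =
  [2, 0, 2/3]
  [0, 2/3, 0]
  [2/3, 0, 2/5],
b = (64/15, 8/5, 32/35).
Solving gives a_0 = 108/35, a_1 = 12/5, a_2 = -20/7, so
  g(x) = -20*x^2/7 + 12*x/5 + 108/35.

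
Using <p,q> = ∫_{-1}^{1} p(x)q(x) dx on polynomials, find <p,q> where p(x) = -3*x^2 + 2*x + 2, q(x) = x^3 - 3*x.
<p,q> = -16/5

Expand the product: p(x)·q(x) = -3*x^5 + 2*x^4 + 11*x^3 - 6*x^2 - 6*x.
∫_{-1}^{1} of each monomial x^k gives [2/(k+1) if k even, 0 if k odd]. Integrating term-by-term (or equivalently evaluating the antiderivative F(x) = -x^6/2 + 2*x^5/5 + 11*x^4/4 - 2*x^3 - 3*x^2 at the endpoints):
  F(1) − F(−1) = -47/20 − (17/20) = -16/5.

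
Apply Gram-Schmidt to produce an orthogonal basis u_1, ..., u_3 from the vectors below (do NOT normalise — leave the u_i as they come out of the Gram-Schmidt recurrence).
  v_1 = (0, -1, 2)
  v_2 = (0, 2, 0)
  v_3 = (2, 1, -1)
Orthogonal basis:
  u_1 = (0, -1, 2)
  u_2 = (0, 8/5, 4/5)
  u_3 = (2, 0, 0)

Apply the Gram-Schmidt recurrence
  u_1 = v_1
  u_i = v_i − Σ_{j<i} ((v_i · u_j) / (u_j · u_j)) · u_j.

Step by step this gives:
  u_1 = (0, -1, 2)
  u_2 = (0, 8/5, 4/5)
  u_3 = (2, 0, 0)

Orthogonality check:
  u_2 · u_1 = 0 (should be 0)
  u_3 · u_1 = 0 (should be 0)
  u_3 · u_2 = 0 (should be 0)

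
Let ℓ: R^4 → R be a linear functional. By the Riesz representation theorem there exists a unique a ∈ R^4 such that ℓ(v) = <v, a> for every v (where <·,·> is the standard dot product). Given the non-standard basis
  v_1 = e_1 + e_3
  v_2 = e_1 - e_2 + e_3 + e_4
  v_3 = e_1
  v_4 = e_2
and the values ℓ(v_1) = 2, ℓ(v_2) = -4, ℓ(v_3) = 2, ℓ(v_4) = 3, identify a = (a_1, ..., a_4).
a = (2, 3, 0, -3)

Write a = (a_1, ..., a_4) in the standard basis. For each basis vector v_i, ℓ(v_i) = <v_i, a> is a linear equation in the a_j's. Collect the n equations into a matrix system V a = ℓ, where row i of V is v_i (expressed in the standard basis). Since V is invertible (lower-triangular with 1s on the diagonal, up to permutation), solve by back-substitution:
  V =
[[1, 0, 1, 0],
 [1, -1, 1, 1],
 [1, 0, 0, 0],
 [0, 1, 0, 0]]
  V a = (2, -4, 2, 3)
Solving gives a = (2, 3, 0, -3).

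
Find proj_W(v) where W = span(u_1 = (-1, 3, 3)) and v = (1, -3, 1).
proj_W(v) = (7/19, -21/19, -21/19)

Set up U = [u_1 | ... | u_1] ∈ R^(3×1). The projector onto W = col(U) is P = U (U^T U)^(-1) U^T.
Compute U^T U =
  [19],
and U^T v = (-7).
Solve U^T U · c = U^T v for the coefficients: c = (-7/19). The projection is proj_W(v) = U c.
Check: (v - proj_W(v)) · u_1 = 0  (should be 0).
Result: proj_W(v) = (7/19, -21/19, -21/19).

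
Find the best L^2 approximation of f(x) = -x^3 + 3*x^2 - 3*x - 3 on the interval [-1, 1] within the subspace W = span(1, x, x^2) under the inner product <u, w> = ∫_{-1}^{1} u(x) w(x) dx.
g(x) = 3*x^2 - 18*x/5 - 3

The best approximation g ∈ W is the orthogonal projection of f onto W. Writing g = a_0 + a_1 x + a_2 x^2, the coefficients solve the normal equations G · a = b where
  G_{ij} = <φ_i, φ_j> and b_i = <f, φ_i>, with φ_0 = 1, φ_1 = x, φ_2 = x^2.
G =
  [2, 0, 2/3]
  [0, 2/3, 0]
  [2/3, 0, 2/5],
b = (-4, -12/5, -4/5).
Solving gives a_0 = -3, a_1 = -18/5, a_2 = 3, so
  g(x) = 3*x^2 - 18*x/5 - 3.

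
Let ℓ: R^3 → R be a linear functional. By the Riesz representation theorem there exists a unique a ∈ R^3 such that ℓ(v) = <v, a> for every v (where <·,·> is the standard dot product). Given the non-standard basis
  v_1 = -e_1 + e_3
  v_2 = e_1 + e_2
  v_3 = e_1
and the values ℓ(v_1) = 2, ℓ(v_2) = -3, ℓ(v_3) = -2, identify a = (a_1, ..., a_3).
a = (-2, -1, 0)

Write a = (a_1, ..., a_3) in the standard basis. For each basis vector v_i, ℓ(v_i) = <v_i, a> is a linear equation in the a_j's. Collect the n equations into a matrix system V a = ℓ, where row i of V is v_i (expressed in the standard basis). Since V is invertible (lower-triangular with 1s on the diagonal, up to permutation), solve by back-substitution:
  V =
[[-1, 0, 1],
 [1, 1, 0],
 [1, 0, 0]]
  V a = (2, -3, -2)
Solving gives a = (-2, -1, 0).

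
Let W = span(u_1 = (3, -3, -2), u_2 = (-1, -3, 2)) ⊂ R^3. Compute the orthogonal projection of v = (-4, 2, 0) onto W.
proj_W(v) = (-46/19, 48/19, 30/19)

Set up U = [u_1 | ... | u_2] ∈ R^(3×2). The projector onto W = col(U) is P = U (U^T U)^(-1) U^T.
Compute U^T U =
  [22, 2]
  [2, 14],
and U^T v = (-18, -2).
Solve U^T U · c = U^T v for the coefficients: c = (-31/38, -1/38). The projection is proj_W(v) = U c.
Check: (v - proj_W(v)) · u_1 = 0  (should be 0).
Check: (v - proj_W(v)) · u_2 = 0  (should be 0).
Result: proj_W(v) = (-46/19, 48/19, 30/19).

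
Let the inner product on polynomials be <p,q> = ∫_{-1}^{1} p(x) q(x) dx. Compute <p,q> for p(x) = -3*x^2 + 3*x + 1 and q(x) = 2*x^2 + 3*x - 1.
<p,q> = 74/15

Expand the product: p(x)·q(x) = -6*x^4 - 3*x^3 + 14*x^2 - 1.
∫_{-1}^{1} of each monomial x^k gives [2/(k+1) if k even, 0 if k odd]. Integrating term-by-term (or equivalently evaluating the antiderivative F(x) = -6*x^5/5 - 3*x^4/4 + 14*x^3/3 - x at the endpoints):
  F(1) − F(−1) = 103/60 − (-193/60) = 74/15.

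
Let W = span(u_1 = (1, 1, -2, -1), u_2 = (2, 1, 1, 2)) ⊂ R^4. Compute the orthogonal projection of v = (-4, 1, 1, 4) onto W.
proj_W(v) = (-26/23, -83/69, 181/69, 98/69)

Set up U = [u_1 | ... | u_2] ∈ R^(4×2). The projector onto W = col(U) is P = U (U^T U)^(-1) U^T.
Compute U^T U =
  [7, -1]
  [-1, 10],
and U^T v = (-9, 2).
Solve U^T U · c = U^T v for the coefficients: c = (-88/69, 5/69). The projection is proj_W(v) = U c.
Check: (v - proj_W(v)) · u_1 = 0  (should be 0).
Check: (v - proj_W(v)) · u_2 = 0  (should be 0).
Result: proj_W(v) = (-26/23, -83/69, 181/69, 98/69).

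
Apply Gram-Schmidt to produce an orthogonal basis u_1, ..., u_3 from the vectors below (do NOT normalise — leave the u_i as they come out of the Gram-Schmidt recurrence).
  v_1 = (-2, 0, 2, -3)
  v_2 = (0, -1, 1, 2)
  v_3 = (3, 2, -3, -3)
Orthogonal basis:
  u_1 = (-2, 0, 2, -3)
  u_2 = (-8/17, -1, 25/17, 22/17)
  u_3 = (67/43, -27/86, 65/86, -23/43)

Apply the Gram-Schmidt recurrence
  u_1 = v_1
  u_i = v_i − Σ_{j<i} ((v_i · u_j) / (u_j · u_j)) · u_j.

Step by step this gives:
  u_1 = (-2, 0, 2, -3)
  u_2 = (-8/17, -1, 25/17, 22/17)
  u_3 = (67/43, -27/86, 65/86, -23/43)

Orthogonality check:
  u_2 · u_1 = 0 (should be 0)
  u_3 · u_1 = 0 (should be 0)
  u_3 · u_2 = 0 (should be 0)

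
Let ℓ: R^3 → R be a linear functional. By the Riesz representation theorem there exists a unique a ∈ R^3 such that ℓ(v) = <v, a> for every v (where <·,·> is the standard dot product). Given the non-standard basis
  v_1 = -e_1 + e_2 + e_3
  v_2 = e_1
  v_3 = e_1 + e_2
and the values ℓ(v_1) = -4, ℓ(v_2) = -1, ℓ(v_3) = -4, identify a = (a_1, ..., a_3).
a = (-1, -3, -2)

Write a = (a_1, ..., a_3) in the standard basis. For each basis vector v_i, ℓ(v_i) = <v_i, a> is a linear equation in the a_j's. Collect the n equations into a matrix system V a = ℓ, where row i of V is v_i (expressed in the standard basis). Since V is invertible (lower-triangular with 1s on the diagonal, up to permutation), solve by back-substitution:
  V =
[[-1, 1, 1],
 [1, 0, 0],
 [1, 1, 0]]
  V a = (-4, -1, -4)
Solving gives a = (-1, -3, -2).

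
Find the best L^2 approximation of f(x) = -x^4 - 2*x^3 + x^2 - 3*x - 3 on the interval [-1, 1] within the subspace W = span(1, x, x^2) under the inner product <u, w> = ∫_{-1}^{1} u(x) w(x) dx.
g(x) = x^2/7 - 21*x/5 - 102/35

The best approximation g ∈ W is the orthogonal projection of f onto W. Writing g = a_0 + a_1 x + a_2 x^2, the coefficients solve the normal equations G · a = b where
  G_{ij} = <φ_i, φ_j> and b_i = <f, φ_i>, with φ_0 = 1, φ_1 = x, φ_2 = x^2.
G =
  [2, 0, 2/3]
  [0, 2/3, 0]
  [2/3, 0, 2/5],
b = (-86/15, -14/5, -66/35).
Solving gives a_0 = -102/35, a_1 = -21/5, a_2 = 1/7, so
  g(x) = x^2/7 - 21*x/5 - 102/35.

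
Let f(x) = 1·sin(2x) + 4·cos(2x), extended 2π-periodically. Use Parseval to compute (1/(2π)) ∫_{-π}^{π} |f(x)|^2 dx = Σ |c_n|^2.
Σ |c_n|^2 = 17/2

Expand |f|^2 and use orthogonality of {sin(nx), cos(mx)} on [-π, π]:
  ∫_{-π}^{π} sin(nx)^2 dx = π, ∫ cos(mx)^2 dx = π, and cross terms integrate to 0.
So ∫_{-π}^{π} f(x)^2 dx = 1^2 · π + 4^2 · π = (1 + 16)π.
Divide by 2π: (1 + 16)/2 = 17/2.
By Parseval, this equals Σ |c_n|^2.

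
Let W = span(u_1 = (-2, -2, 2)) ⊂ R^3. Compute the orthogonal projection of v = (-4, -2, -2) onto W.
proj_W(v) = (-4/3, -4/3, 4/3)

Set up U = [u_1 | ... | u_1] ∈ R^(3×1). The projector onto W = col(U) is P = U (U^T U)^(-1) U^T.
Compute U^T U =
  [12],
and U^T v = (8).
Solve U^T U · c = U^T v for the coefficients: c = (2/3). The projection is proj_W(v) = U c.
Check: (v - proj_W(v)) · u_1 = 0  (should be 0).
Result: proj_W(v) = (-4/3, -4/3, 4/3).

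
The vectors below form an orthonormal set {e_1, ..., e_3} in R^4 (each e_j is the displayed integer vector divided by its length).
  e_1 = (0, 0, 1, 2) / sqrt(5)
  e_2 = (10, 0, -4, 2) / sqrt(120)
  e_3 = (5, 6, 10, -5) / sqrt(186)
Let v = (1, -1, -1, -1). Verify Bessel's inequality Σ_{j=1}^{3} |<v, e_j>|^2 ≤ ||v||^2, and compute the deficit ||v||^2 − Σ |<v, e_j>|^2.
Σ |<v, e_j>|^2 = 99/31; ||v||^2 = 4; deficit = 25/31

Write each e_j = u_j / sqrt(<u_j, u_j>) where u_j is the displayed integer vector. Then <v, e_j> = <v, u_j> / sqrt(<u_j, u_j>), so |<v, e_j>|^2 = <v, u_j>^2 / <u_j, u_j>.
Coefficients: <v, e_1> = -3/sqrt(5), <v, e_2> = 12/sqrt(120), <v, e_3> = -6/sqrt(186).
Square and sum: Σ |<v, e_j>|^2 = 99/31.
Compute ||v||^2 = v·v = 4.
Deficit = 4 − 99/31 = 25/31 ≥ 0, confirming Bessel's inequality. (The deficit equals ||v − Σ <v,e_j> e_j||^2, the squared distance from v to span{e_j}.)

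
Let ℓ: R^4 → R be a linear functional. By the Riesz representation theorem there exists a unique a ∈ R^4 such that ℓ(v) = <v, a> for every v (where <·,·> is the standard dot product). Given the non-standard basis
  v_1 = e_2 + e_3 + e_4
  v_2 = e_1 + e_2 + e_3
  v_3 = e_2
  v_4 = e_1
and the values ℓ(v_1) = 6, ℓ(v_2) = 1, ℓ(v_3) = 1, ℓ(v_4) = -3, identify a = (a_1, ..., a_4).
a = (-3, 1, 3, 2)

Write a = (a_1, ..., a_4) in the standard basis. For each basis vector v_i, ℓ(v_i) = <v_i, a> is a linear equation in the a_j's. Collect the n equations into a matrix system V a = ℓ, where row i of V is v_i (expressed in the standard basis). Since V is invertible (lower-triangular with 1s on the diagonal, up to permutation), solve by back-substitution:
  V =
[[0, 1, 1, 1],
 [1, 1, 1, 0],
 [0, 1, 0, 0],
 [1, 0, 0, 0]]
  V a = (6, 1, 1, -3)
Solving gives a = (-3, 1, 3, 2).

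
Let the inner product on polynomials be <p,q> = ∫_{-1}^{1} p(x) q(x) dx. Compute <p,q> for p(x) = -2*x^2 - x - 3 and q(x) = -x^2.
<p,q> = 14/5

Expand the product: p(x)·q(x) = 2*x^4 + x^3 + 3*x^2.
∫_{-1}^{1} of each monomial x^k gives [2/(k+1) if k even, 0 if k odd]. Integrating term-by-term (or equivalently evaluating the antiderivative F(x) = 2*x^5/5 + x^4/4 + x^3 at the endpoints):
  F(1) − F(−1) = 33/20 − (-23/20) = 14/5.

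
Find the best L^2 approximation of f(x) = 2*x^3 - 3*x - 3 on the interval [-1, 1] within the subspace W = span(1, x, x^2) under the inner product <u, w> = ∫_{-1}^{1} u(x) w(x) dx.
g(x) = -9*x/5 - 3

The best approximation g ∈ W is the orthogonal projection of f onto W. Writing g = a_0 + a_1 x + a_2 x^2, the coefficients solve the normal equations G · a = b where
  G_{ij} = <φ_i, φ_j> and b_i = <f, φ_i>, with φ_0 = 1, φ_1 = x, φ_2 = x^2.
G =
  [2, 0, 2/3]
  [0, 2/3, 0]
  [2/3, 0, 2/5],
b = (-6, -6/5, -2).
Solving gives a_0 = -3, a_1 = -9/5, a_2 = 0, so
  g(x) = -9*x/5 - 3.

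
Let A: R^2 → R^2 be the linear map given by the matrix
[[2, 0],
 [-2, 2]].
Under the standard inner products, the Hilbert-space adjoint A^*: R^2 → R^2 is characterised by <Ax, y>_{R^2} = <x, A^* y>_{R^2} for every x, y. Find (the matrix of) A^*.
A^* = A^T =
[[2, -2],
 [0, 2]]

For real matrices with standard dot products, the defining identity <Ax, y> = <x, A^* y> gives (Ax)^T y = x^T (A^*) y, i.e. x^T A^T y = x^T (A^*) y. Since this holds for all x, y, we must have A^* = A^T. Therefore
A^* =
[[2, -2],
 [0, 2]].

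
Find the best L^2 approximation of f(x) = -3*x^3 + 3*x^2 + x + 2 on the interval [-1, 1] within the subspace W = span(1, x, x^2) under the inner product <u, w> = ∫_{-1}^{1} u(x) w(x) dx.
g(x) = 3*x^2 - 4*x/5 + 2

The best approximation g ∈ W is the orthogonal projection of f onto W. Writing g = a_0 + a_1 x + a_2 x^2, the coefficients solve the normal equations G · a = b where
  G_{ij} = <φ_i, φ_j> and b_i = <f, φ_i>, with φ_0 = 1, φ_1 = x, φ_2 = x^2.
G =
  [2, 0, 2/3]
  [0, 2/3, 0]
  [2/3, 0, 2/5],
b = (6, -8/15, 38/15).
Solving gives a_0 = 2, a_1 = -4/5, a_2 = 3, so
  g(x) = 3*x^2 - 4*x/5 + 2.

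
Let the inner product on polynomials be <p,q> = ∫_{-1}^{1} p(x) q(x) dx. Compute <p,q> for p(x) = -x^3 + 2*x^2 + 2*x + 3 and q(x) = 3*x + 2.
<p,q> = 262/15

Expand the product: p(x)·q(x) = -3*x^4 + 4*x^3 + 10*x^2 + 13*x + 6.
∫_{-1}^{1} of each monomial x^k gives [2/(k+1) if k even, 0 if k odd]. Integrating term-by-term (or equivalently evaluating the antiderivative F(x) = -3*x^5/5 + x^4 + 10*x^3/3 + 13*x^2/2 + 6*x at the endpoints):
  F(1) − F(−1) = 487/30 − (-37/30) = 262/15.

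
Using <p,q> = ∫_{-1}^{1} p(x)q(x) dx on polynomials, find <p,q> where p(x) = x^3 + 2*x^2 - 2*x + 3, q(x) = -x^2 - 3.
<p,q> = -124/5

Expand the product: p(x)·q(x) = -x^5 - 2*x^4 - x^3 - 9*x^2 + 6*x - 9.
∫_{-1}^{1} of each monomial x^k gives [2/(k+1) if k even, 0 if k odd]. Integrating term-by-term (or equivalently evaluating the antiderivative F(x) = -x^6/6 - 2*x^5/5 - x^4/4 - 3*x^3 + 3*x^2 - 9*x at the endpoints):
  F(1) − F(−1) = -589/60 − (899/60) = -124/5.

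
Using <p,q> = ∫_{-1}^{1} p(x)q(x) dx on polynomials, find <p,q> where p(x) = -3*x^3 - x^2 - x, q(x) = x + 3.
<p,q> = -58/15

Expand the product: p(x)·q(x) = -3*x^4 - 10*x^3 - 4*x^2 - 3*x.
∫_{-1}^{1} of each monomial x^k gives [2/(k+1) if k even, 0 if k odd]. Integrating term-by-term (or equivalently evaluating the antiderivative F(x) = -3*x^5/5 - 5*x^4/2 - 4*x^3/3 - 3*x^2/2 at the endpoints):
  F(1) − F(−1) = -89/15 − (-31/15) = -58/15.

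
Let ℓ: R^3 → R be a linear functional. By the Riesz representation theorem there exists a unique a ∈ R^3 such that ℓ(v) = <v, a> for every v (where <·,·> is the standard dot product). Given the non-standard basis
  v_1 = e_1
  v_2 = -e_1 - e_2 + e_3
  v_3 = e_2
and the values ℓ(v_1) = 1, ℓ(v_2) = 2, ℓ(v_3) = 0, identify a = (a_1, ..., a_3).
a = (1, 0, 3)

Write a = (a_1, ..., a_3) in the standard basis. For each basis vector v_i, ℓ(v_i) = <v_i, a> is a linear equation in the a_j's. Collect the n equations into a matrix system V a = ℓ, where row i of V is v_i (expressed in the standard basis). Since V is invertible (lower-triangular with 1s on the diagonal, up to permutation), solve by back-substitution:
  V =
[[1, 0, 0],
 [-1, -1, 1],
 [0, 1, 0]]
  V a = (1, 2, 0)
Solving gives a = (1, 0, 3).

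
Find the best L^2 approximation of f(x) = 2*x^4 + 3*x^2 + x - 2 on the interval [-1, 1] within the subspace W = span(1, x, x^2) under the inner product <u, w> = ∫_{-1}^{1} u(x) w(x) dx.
g(x) = 33*x^2/7 + x - 76/35

The best approximation g ∈ W is the orthogonal projection of f onto W. Writing g = a_0 + a_1 x + a_2 x^2, the coefficients solve the normal equations G · a = b where
  G_{ij} = <φ_i, φ_j> and b_i = <f, φ_i>, with φ_0 = 1, φ_1 = x, φ_2 = x^2.
G =
  [2, 0, 2/3]
  [0, 2/3, 0]
  [2/3, 0, 2/5],
b = (-6/5, 2/3, 46/105).
Solving gives a_0 = -76/35, a_1 = 1, a_2 = 33/7, so
  g(x) = 33*x^2/7 + x - 76/35.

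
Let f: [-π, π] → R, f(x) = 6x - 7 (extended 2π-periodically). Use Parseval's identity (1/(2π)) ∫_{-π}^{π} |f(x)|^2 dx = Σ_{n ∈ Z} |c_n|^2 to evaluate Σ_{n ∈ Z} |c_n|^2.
Σ |c_n|^2 = 12π^2 + 49

Expand and integrate term by term over [-π, π]:
  ∫ (6x)^2 dx = 36·(2π^3/3); ∫ 2·6·(-7)·x dx = 0 (odd integrand); ∫ (-7)^2 dx = 49·2π.
So (1/(2π)) ∫_{-π}^{π} (6x - 7)^2 dx = 36π^2/3 + 49 = 12π^2 + 49.
Parseval ⇒ Σ |c_n|^2 = 12π^2 + 49.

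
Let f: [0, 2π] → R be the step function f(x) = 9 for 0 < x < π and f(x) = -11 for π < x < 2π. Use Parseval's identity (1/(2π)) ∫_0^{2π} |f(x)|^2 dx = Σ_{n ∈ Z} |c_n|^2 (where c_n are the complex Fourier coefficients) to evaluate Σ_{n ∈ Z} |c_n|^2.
Σ |c_n|^2 = 101

Parseval equates the L^2 energy of f (normalised by 1/(2π)) with the ℓ^2 sum of its Fourier coefficients: (1/(2π)) ∫_0^{2π} |f|^2 = Σ |c_n|^2.
Compute the left side: (1/(2π)) [∫_0^π 9^2 dx + ∫_π^{2π} (-11)^2 dx] = (1/(2π)) · (81π + 121π) = (81 + 121)/2 = 101.
So Σ_{n ∈ Z} |c_n|^2 = 101.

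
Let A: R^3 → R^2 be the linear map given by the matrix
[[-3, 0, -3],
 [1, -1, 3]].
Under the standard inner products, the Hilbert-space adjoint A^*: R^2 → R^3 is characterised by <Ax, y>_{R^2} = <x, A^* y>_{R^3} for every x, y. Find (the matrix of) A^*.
A^* = A^T =
[[-3, 1],
 [0, -1],
 [-3, 3]]

For real matrices with standard dot products, the defining identity <Ax, y> = <x, A^* y> gives (Ax)^T y = x^T (A^*) y, i.e. x^T A^T y = x^T (A^*) y. Since this holds for all x, y, we must have A^* = A^T. Therefore
A^* =
[[-3, 1],
 [0, -1],
 [-3, 3]].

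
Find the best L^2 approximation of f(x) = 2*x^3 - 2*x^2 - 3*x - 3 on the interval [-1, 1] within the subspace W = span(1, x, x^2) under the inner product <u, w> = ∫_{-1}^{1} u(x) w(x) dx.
g(x) = -2*x^2 - 9*x/5 - 3

The best approximation g ∈ W is the orthogonal projection of f onto W. Writing g = a_0 + a_1 x + a_2 x^2, the coefficients solve the normal equations G · a = b where
  G_{ij} = <φ_i, φ_j> and b_i = <f, φ_i>, with φ_0 = 1, φ_1 = x, φ_2 = x^2.
G =
  [2, 0, 2/3]
  [0, 2/3, 0]
  [2/3, 0, 2/5],
b = (-22/3, -6/5, -14/5).
Solving gives a_0 = -3, a_1 = -9/5, a_2 = -2, so
  g(x) = -2*x^2 - 9*x/5 - 3.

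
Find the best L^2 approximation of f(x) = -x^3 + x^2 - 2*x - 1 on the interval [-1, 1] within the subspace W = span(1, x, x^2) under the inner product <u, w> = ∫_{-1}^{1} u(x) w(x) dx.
g(x) = x^2 - 13*x/5 - 1

The best approximation g ∈ W is the orthogonal projection of f onto W. Writing g = a_0 + a_1 x + a_2 x^2, the coefficients solve the normal equations G · a = b where
  G_{ij} = <φ_i, φ_j> and b_i = <f, φ_i>, with φ_0 = 1, φ_1 = x, φ_2 = x^2.
G =
  [2, 0, 2/3]
  [0, 2/3, 0]
  [2/3, 0, 2/5],
b = (-4/3, -26/15, -4/15).
Solving gives a_0 = -1, a_1 = -13/5, a_2 = 1, so
  g(x) = x^2 - 13*x/5 - 1.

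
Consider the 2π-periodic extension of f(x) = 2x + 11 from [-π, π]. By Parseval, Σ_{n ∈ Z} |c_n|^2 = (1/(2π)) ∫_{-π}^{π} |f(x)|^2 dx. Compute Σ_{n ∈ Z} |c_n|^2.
Σ |c_n|^2 = 4π^2/3 + 121

Expand and integrate term by term over [-π, π]:
  ∫ (2x)^2 dx = 4·(2π^3/3); ∫ 2·2·(11)·x dx = 0 (odd integrand); ∫ 11^2 dx = 121·2π.
So (1/(2π)) ∫_{-π}^{π} (2x + 11)^2 dx = 4π^2/3 + 121 = 4π^2/3 + 121.
Parseval ⇒ Σ |c_n|^2 = 4π^2/3 + 121.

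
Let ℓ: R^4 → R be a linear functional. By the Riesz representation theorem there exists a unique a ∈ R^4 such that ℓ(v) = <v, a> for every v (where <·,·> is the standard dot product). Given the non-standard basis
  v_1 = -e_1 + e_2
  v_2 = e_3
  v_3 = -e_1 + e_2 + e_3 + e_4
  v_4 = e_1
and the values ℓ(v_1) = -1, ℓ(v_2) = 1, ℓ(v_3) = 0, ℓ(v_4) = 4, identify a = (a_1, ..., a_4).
a = (4, 3, 1, 0)

Write a = (a_1, ..., a_4) in the standard basis. For each basis vector v_i, ℓ(v_i) = <v_i, a> is a linear equation in the a_j's. Collect the n equations into a matrix system V a = ℓ, where row i of V is v_i (expressed in the standard basis). Since V is invertible (lower-triangular with 1s on the diagonal, up to permutation), solve by back-substitution:
  V =
[[-1, 1, 0, 0],
 [0, 0, 1, 0],
 [-1, 1, 1, 1],
 [1, 0, 0, 0]]
  V a = (-1, 1, 0, 4)
Solving gives a = (4, 3, 1, 0).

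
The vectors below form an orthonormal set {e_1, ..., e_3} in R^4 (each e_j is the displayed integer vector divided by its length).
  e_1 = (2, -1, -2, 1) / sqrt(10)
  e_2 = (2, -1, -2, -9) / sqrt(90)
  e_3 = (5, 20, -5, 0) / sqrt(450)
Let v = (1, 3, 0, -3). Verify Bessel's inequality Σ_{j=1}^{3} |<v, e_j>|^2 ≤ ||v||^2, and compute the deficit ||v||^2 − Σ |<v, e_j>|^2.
Σ |<v, e_j>|^2 = 37/2; ||v||^2 = 19; deficit = 1/2

Write each e_j = u_j / sqrt(<u_j, u_j>) where u_j is the displayed integer vector. Then <v, e_j> = <v, u_j> / sqrt(<u_j, u_j>), so |<v, e_j>|^2 = <v, u_j>^2 / <u_j, u_j>.
Coefficients: <v, e_1> = -4/sqrt(10), <v, e_2> = 26/sqrt(90), <v, e_3> = 65/sqrt(450).
Square and sum: Σ |<v, e_j>|^2 = 37/2.
Compute ||v||^2 = v·v = 19.
Deficit = 19 − 37/2 = 1/2 ≥ 0, confirming Bessel's inequality. (The deficit equals ||v − Σ <v,e_j> e_j||^2, the squared distance from v to span{e_j}.)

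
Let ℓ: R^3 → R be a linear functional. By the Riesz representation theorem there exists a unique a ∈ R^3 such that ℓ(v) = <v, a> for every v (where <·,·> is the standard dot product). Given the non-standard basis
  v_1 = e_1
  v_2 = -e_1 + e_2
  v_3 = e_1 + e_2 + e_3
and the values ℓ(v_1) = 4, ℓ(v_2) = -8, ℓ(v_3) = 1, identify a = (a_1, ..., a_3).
a = (4, -4, 1)

Write a = (a_1, ..., a_3) in the standard basis. For each basis vector v_i, ℓ(v_i) = <v_i, a> is a linear equation in the a_j's. Collect the n equations into a matrix system V a = ℓ, where row i of V is v_i (expressed in the standard basis). Since V is invertible (lower-triangular with 1s on the diagonal, up to permutation), solve by back-substitution:
  V =
[[1, 0, 0],
 [-1, 1, 0],
 [1, 1, 1]]
  V a = (4, -8, 1)
Solving gives a = (4, -4, 1).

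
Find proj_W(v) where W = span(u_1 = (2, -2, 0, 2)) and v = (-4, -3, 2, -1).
proj_W(v) = (-2/3, 2/3, 0, -2/3)

Set up U = [u_1 | ... | u_1] ∈ R^(4×1). The projector onto W = col(U) is P = U (U^T U)^(-1) U^T.
Compute U^T U =
  [12],
and U^T v = (-4).
Solve U^T U · c = U^T v for the coefficients: c = (-1/3). The projection is proj_W(v) = U c.
Check: (v - proj_W(v)) · u_1 = 0  (should be 0).
Result: proj_W(v) = (-2/3, 2/3, 0, -2/3).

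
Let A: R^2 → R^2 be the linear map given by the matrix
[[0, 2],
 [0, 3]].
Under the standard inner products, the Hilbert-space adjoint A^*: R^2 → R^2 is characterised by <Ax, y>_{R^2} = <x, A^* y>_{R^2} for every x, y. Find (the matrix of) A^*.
A^* = A^T =
[[0, 0],
 [2, 3]]

For real matrices with standard dot products, the defining identity <Ax, y> = <x, A^* y> gives (Ax)^T y = x^T (A^*) y, i.e. x^T A^T y = x^T (A^*) y. Since this holds for all x, y, we must have A^* = A^T. Therefore
A^* =
[[0, 0],
 [2, 3]].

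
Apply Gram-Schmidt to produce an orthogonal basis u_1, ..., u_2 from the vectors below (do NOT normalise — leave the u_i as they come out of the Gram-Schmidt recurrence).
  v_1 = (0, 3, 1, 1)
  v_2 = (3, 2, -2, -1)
Orthogonal basis:
  u_1 = (0, 3, 1, 1)
  u_2 = (3, 13/11, -25/11, -14/11)

Apply the Gram-Schmidt recurrence
  u_1 = v_1
  u_i = v_i − Σ_{j<i} ((v_i · u_j) / (u_j · u_j)) · u_j.

Step by step this gives:
  u_1 = (0, 3, 1, 1)
  u_2 = (3, 13/11, -25/11, -14/11)

Orthogonality check:
  u_2 · u_1 = 0 (should be 0)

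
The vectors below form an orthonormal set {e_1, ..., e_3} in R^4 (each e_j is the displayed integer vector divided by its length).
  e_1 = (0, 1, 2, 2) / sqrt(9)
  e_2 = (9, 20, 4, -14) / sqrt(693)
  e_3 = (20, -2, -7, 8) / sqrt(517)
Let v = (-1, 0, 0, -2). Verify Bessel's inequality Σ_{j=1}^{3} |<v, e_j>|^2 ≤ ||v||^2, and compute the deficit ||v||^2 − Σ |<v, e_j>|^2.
Σ |<v, e_j>|^2 = 1581/329; ||v||^2 = 5; deficit = 64/329

Write each e_j = u_j / sqrt(<u_j, u_j>) where u_j is the displayed integer vector. Then <v, e_j> = <v, u_j> / sqrt(<u_j, u_j>), so |<v, e_j>|^2 = <v, u_j>^2 / <u_j, u_j>.
Coefficients: <v, e_1> = -4/sqrt(9), <v, e_2> = 19/sqrt(693), <v, e_3> = -36/sqrt(517).
Square and sum: Σ |<v, e_j>|^2 = 1581/329.
Compute ||v||^2 = v·v = 5.
Deficit = 5 − 1581/329 = 64/329 ≥ 0, confirming Bessel's inequality. (The deficit equals ||v − Σ <v,e_j> e_j||^2, the squared distance from v to span{e_j}.)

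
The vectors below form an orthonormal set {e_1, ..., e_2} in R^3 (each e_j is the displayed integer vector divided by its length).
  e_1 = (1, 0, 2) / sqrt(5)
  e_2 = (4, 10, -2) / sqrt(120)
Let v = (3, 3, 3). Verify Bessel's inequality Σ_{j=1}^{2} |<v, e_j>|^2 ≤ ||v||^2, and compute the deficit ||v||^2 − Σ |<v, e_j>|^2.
Σ |<v, e_j>|^2 = 27; ||v||^2 = 27; deficit = 0

Write each e_j = u_j / sqrt(<u_j, u_j>) where u_j is the displayed integer vector. Then <v, e_j> = <v, u_j> / sqrt(<u_j, u_j>), so |<v, e_j>|^2 = <v, u_j>^2 / <u_j, u_j>.
Coefficients: <v, e_1> = 9/sqrt(5), <v, e_2> = 36/sqrt(120).
Square and sum: Σ |<v, e_j>|^2 = 27.
Compute ||v||^2 = v·v = 27.
Deficit = 27 − 27 = 0 ≥ 0, confirming Bessel's inequality. (The deficit equals ||v − Σ <v,e_j> e_j||^2, the squared distance from v to span{e_j}.)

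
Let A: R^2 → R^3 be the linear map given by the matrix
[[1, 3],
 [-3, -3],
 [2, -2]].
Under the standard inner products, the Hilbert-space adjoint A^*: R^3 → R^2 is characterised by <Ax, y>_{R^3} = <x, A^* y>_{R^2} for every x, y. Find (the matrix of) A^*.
A^* = A^T =
[[1, -3, 2],
 [3, -3, -2]]

For real matrices with standard dot products, the defining identity <Ax, y> = <x, A^* y> gives (Ax)^T y = x^T (A^*) y, i.e. x^T A^T y = x^T (A^*) y. Since this holds for all x, y, we must have A^* = A^T. Therefore
A^* =
[[1, -3, 2],
 [3, -3, -2]].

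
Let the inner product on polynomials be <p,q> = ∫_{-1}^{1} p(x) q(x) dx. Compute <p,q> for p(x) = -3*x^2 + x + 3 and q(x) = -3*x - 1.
<p,q> = -6

Expand the product: p(x)·q(x) = 9*x^3 - 10*x - 3.
∫_{-1}^{1} of each monomial x^k gives [2/(k+1) if k even, 0 if k odd]. Integrating term-by-term (or equivalently evaluating the antiderivative F(x) = 9*x^4/4 - 5*x^2 - 3*x at the endpoints):
  F(1) − F(−1) = -23/4 − (1/4) = -6.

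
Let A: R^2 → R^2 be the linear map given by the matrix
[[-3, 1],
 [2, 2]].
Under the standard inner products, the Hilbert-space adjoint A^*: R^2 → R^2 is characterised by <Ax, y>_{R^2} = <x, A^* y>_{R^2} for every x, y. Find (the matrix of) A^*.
A^* = A^T =
[[-3, 2],
 [1, 2]]

For real matrices with standard dot products, the defining identity <Ax, y> = <x, A^* y> gives (Ax)^T y = x^T (A^*) y, i.e. x^T A^T y = x^T (A^*) y. Since this holds for all x, y, we must have A^* = A^T. Therefore
A^* =
[[-3, 2],
 [1, 2]].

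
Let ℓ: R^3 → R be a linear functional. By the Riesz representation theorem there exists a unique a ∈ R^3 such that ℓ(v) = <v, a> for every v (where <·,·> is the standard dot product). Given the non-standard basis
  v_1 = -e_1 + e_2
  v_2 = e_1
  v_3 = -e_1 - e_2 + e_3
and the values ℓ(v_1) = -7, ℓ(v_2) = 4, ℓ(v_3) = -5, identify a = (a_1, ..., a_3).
a = (4, -3, -4)

Write a = (a_1, ..., a_3) in the standard basis. For each basis vector v_i, ℓ(v_i) = <v_i, a> is a linear equation in the a_j's. Collect the n equations into a matrix system V a = ℓ, where row i of V is v_i (expressed in the standard basis). Since V is invertible (lower-triangular with 1s on the diagonal, up to permutation), solve by back-substitution:
  V =
[[-1, 1, 0],
 [1, 0, 0],
 [-1, -1, 1]]
  V a = (-7, 4, -5)
Solving gives a = (4, -3, -4).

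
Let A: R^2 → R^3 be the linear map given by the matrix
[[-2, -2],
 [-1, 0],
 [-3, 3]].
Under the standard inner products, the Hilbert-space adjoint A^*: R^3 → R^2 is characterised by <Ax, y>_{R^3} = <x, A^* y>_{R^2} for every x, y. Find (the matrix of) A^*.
A^* = A^T =
[[-2, -1, -3],
 [-2, 0, 3]]

For real matrices with standard dot products, the defining identity <Ax, y> = <x, A^* y> gives (Ax)^T y = x^T (A^*) y, i.e. x^T A^T y = x^T (A^*) y. Since this holds for all x, y, we must have A^* = A^T. Therefore
A^* =
[[-2, -1, -3],
 [-2, 0, 3]].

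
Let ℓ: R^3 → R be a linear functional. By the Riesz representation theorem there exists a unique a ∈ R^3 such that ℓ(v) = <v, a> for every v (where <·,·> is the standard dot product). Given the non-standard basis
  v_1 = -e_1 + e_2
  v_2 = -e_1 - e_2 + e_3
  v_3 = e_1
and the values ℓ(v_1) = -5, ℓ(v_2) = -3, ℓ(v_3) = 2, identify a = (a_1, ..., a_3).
a = (2, -3, -4)

Write a = (a_1, ..., a_3) in the standard basis. For each basis vector v_i, ℓ(v_i) = <v_i, a> is a linear equation in the a_j's. Collect the n equations into a matrix system V a = ℓ, where row i of V is v_i (expressed in the standard basis). Since V is invertible (lower-triangular with 1s on the diagonal, up to permutation), solve by back-substitution:
  V =
[[-1, 1, 0],
 [-1, -1, 1],
 [1, 0, 0]]
  V a = (-5, -3, 2)
Solving gives a = (2, -3, -4).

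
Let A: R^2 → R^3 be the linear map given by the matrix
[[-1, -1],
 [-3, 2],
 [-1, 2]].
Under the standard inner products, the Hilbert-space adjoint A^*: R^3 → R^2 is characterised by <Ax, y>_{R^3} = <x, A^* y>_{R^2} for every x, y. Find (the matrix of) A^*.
A^* = A^T =
[[-1, -3, -1],
 [-1, 2, 2]]

For real matrices with standard dot products, the defining identity <Ax, y> = <x, A^* y> gives (Ax)^T y = x^T (A^*) y, i.e. x^T A^T y = x^T (A^*) y. Since this holds for all x, y, we must have A^* = A^T. Therefore
A^* =
[[-1, -3, -1],
 [-1, 2, 2]].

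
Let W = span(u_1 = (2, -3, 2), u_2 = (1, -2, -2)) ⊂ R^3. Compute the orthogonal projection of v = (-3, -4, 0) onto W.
proj_W(v) = (129/137, -224/137, -54/137)

Set up U = [u_1 | ... | u_2] ∈ R^(3×2). The projector onto W = col(U) is P = U (U^T U)^(-1) U^T.
Compute U^T U =
  [17, 4]
  [4, 9],
and U^T v = (6, 5).
Solve U^T U · c = U^T v for the coefficients: c = (34/137, 61/137). The projection is proj_W(v) = U c.
Check: (v - proj_W(v)) · u_1 = 0  (should be 0).
Check: (v - proj_W(v)) · u_2 = 0  (should be 0).
Result: proj_W(v) = (129/137, -224/137, -54/137).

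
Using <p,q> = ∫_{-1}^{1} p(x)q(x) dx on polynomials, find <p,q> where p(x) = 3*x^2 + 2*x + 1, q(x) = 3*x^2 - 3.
<p,q> = -32/5

Expand the product: p(x)·q(x) = 9*x^4 + 6*x^3 - 6*x^2 - 6*x - 3.
∫_{-1}^{1} of each monomial x^k gives [2/(k+1) if k even, 0 if k odd]. Integrating term-by-term (or equivalently evaluating the antiderivative F(x) = 9*x^5/5 + 3*x^4/2 - 2*x^3 - 3*x^2 - 3*x at the endpoints):
  F(1) − F(−1) = -47/10 − (17/10) = -32/5.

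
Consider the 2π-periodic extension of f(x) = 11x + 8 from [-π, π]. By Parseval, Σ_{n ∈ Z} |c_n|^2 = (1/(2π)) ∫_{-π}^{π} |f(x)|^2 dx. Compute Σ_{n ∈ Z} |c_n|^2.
Σ |c_n|^2 = 121π^2/3 + 64

Expand and integrate term by term over [-π, π]:
  ∫ (11x)^2 dx = 121·(2π^3/3); ∫ 2·11·(8)·x dx = 0 (odd integrand); ∫ 8^2 dx = 64·2π.
So (1/(2π)) ∫_{-π}^{π} (11x + 8)^2 dx = 121π^2/3 + 64 = 121π^2/3 + 64.
Parseval ⇒ Σ |c_n|^2 = 121π^2/3 + 64.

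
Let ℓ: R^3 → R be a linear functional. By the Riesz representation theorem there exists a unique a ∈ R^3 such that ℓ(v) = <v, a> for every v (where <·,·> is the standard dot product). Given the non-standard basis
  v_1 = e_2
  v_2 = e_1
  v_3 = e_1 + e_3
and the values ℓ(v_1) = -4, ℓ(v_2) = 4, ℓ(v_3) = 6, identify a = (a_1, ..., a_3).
a = (4, -4, 2)

Write a = (a_1, ..., a_3) in the standard basis. For each basis vector v_i, ℓ(v_i) = <v_i, a> is a linear equation in the a_j's. Collect the n equations into a matrix system V a = ℓ, where row i of V is v_i (expressed in the standard basis). Since V is invertible (lower-triangular with 1s on the diagonal, up to permutation), solve by back-substitution:
  V =
[[0, 1, 0],
 [1, 0, 0],
 [1, 0, 1]]
  V a = (-4, 4, 6)
Solving gives a = (4, -4, 2).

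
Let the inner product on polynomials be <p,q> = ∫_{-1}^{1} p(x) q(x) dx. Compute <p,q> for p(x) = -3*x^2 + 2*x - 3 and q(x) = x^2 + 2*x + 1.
<p,q> = -128/15

Expand the product: p(x)·q(x) = -3*x^4 - 4*x^3 - 2*x^2 - 4*x - 3.
∫_{-1}^{1} of each monomial x^k gives [2/(k+1) if k even, 0 if k odd]. Integrating term-by-term (or equivalently evaluating the antiderivative F(x) = -3*x^5/5 - x^4 - 2*x^3/3 - 2*x^2 - 3*x at the endpoints):
  F(1) − F(−1) = -109/15 − (19/15) = -128/15.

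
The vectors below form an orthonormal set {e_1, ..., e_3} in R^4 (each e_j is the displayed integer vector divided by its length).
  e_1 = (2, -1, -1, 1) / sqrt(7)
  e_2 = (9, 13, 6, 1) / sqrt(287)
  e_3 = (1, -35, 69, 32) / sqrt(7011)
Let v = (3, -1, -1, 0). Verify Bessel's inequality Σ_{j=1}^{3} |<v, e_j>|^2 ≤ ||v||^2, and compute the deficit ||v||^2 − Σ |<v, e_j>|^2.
Σ |<v, e_j>|^2 = 1625/171; ||v||^2 = 11; deficit = 256/171

Write each e_j = u_j / sqrt(<u_j, u_j>) where u_j is the displayed integer vector. Then <v, e_j> = <v, u_j> / sqrt(<u_j, u_j>), so |<v, e_j>|^2 = <v, u_j>^2 / <u_j, u_j>.
Coefficients: <v, e_1> = 8/sqrt(7), <v, e_2> = 8/sqrt(287), <v, e_3> = -31/sqrt(7011).
Square and sum: Σ |<v, e_j>|^2 = 1625/171.
Compute ||v||^2 = v·v = 11.
Deficit = 11 − 1625/171 = 256/171 ≥ 0, confirming Bessel's inequality. (The deficit equals ||v − Σ <v,e_j> e_j||^2, the squared distance from v to span{e_j}.)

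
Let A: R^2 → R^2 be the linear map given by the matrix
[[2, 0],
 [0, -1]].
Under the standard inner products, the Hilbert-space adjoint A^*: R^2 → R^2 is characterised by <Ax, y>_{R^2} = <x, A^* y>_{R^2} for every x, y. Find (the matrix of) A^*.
A^* = A^T =
[[2, 0],
 [0, -1]]

For real matrices with standard dot products, the defining identity <Ax, y> = <x, A^* y> gives (Ax)^T y = x^T (A^*) y, i.e. x^T A^T y = x^T (A^*) y. Since this holds for all x, y, we must have A^* = A^T. Therefore
A^* =
[[2, 0],
 [0, -1]].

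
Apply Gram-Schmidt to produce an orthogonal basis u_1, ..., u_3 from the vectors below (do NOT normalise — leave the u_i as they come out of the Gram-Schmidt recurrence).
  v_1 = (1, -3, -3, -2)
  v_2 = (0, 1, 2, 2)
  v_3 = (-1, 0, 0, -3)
Orthogonal basis:
  u_1 = (1, -3, -3, -2)
  u_2 = (13/23, -16/23, 7/23, 20/23)
  u_3 = (-5/38, -13/19, 47/38, -17/19)

Apply the Gram-Schmidt recurrence
  u_1 = v_1
  u_i = v_i − Σ_{j<i} ((v_i · u_j) / (u_j · u_j)) · u_j.

Step by step this gives:
  u_1 = (1, -3, -3, -2)
  u_2 = (13/23, -16/23, 7/23, 20/23)
  u_3 = (-5/38, -13/19, 47/38, -17/19)

Orthogonality check:
  u_2 · u_1 = 0 (should be 0)
  u_3 · u_1 = 0 (should be 0)
  u_3 · u_2 = 0 (should be 0)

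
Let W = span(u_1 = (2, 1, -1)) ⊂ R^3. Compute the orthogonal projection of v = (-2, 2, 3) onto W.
proj_W(v) = (-5/3, -5/6, 5/6)

Set up U = [u_1 | ... | u_1] ∈ R^(3×1). The projector onto W = col(U) is P = U (U^T U)^(-1) U^T.
Compute U^T U =
  [6],
and U^T v = (-5).
Solve U^T U · c = U^T v for the coefficients: c = (-5/6). The projection is proj_W(v) = U c.
Check: (v - proj_W(v)) · u_1 = 0  (should be 0).
Result: proj_W(v) = (-5/3, -5/6, 5/6).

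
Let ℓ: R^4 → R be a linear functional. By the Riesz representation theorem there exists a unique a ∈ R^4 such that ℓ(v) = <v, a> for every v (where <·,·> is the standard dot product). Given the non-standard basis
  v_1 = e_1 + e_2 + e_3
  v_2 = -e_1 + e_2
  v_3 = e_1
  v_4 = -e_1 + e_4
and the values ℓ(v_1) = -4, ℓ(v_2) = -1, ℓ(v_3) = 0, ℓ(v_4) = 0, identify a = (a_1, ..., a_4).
a = (0, -1, -3, 0)

Write a = (a_1, ..., a_4) in the standard basis. For each basis vector v_i, ℓ(v_i) = <v_i, a> is a linear equation in the a_j's. Collect the n equations into a matrix system V a = ℓ, where row i of V is v_i (expressed in the standard basis). Since V is invertible (lower-triangular with 1s on the diagonal, up to permutation), solve by back-substitution:
  V =
[[1, 1, 1, 0],
 [-1, 1, 0, 0],
 [1, 0, 0, 0],
 [-1, 0, 0, 1]]
  V a = (-4, -1, 0, 0)
Solving gives a = (0, -1, -3, 0).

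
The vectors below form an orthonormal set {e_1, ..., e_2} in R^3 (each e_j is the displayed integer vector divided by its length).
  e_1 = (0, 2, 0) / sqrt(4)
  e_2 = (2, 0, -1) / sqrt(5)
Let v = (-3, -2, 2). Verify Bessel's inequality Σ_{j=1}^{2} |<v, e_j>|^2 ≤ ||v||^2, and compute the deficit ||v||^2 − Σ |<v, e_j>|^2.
Σ |<v, e_j>|^2 = 84/5; ||v||^2 = 17; deficit = 1/5

Write each e_j = u_j / sqrt(<u_j, u_j>) where u_j is the displayed integer vector. Then <v, e_j> = <v, u_j> / sqrt(<u_j, u_j>), so |<v, e_j>|^2 = <v, u_j>^2 / <u_j, u_j>.
Coefficients: <v, e_1> = -4/sqrt(4), <v, e_2> = -8/sqrt(5).
Square and sum: Σ |<v, e_j>|^2 = 84/5.
Compute ||v||^2 = v·v = 17.
Deficit = 17 − 84/5 = 1/5 ≥ 0, confirming Bessel's inequality. (The deficit equals ||v − Σ <v,e_j> e_j||^2, the squared distance from v to span{e_j}.)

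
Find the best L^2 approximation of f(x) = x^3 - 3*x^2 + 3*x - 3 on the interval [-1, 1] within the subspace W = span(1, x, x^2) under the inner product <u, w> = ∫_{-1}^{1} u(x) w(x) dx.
g(x) = -3*x^2 + 18*x/5 - 3

The best approximation g ∈ W is the orthogonal projection of f onto W. Writing g = a_0 + a_1 x + a_2 x^2, the coefficients solve the normal equations G · a = b where
  G_{ij} = <φ_i, φ_j> and b_i = <f, φ_i>, with φ_0 = 1, φ_1 = x, φ_2 = x^2.
G =
  [2, 0, 2/3]
  [0, 2/3, 0]
  [2/3, 0, 2/5],
b = (-8, 12/5, -16/5).
Solving gives a_0 = -3, a_1 = 18/5, a_2 = -3, so
  g(x) = -3*x^2 + 18*x/5 - 3.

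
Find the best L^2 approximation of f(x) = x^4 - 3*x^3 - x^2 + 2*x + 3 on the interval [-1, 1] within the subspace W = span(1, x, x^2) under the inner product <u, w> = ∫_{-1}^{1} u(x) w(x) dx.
g(x) = -x^2/7 + x/5 + 102/35

The best approximation g ∈ W is the orthogonal projection of f onto W. Writing g = a_0 + a_1 x + a_2 x^2, the coefficients solve the normal equations G · a = b where
  G_{ij} = <φ_i, φ_j> and b_i = <f, φ_i>, with φ_0 = 1, φ_1 = x, φ_2 = x^2.
G =
  [2, 0, 2/3]
  [0, 2/3, 0]
  [2/3, 0, 2/5],
b = (86/15, 2/15, 66/35).
Solving gives a_0 = 102/35, a_1 = 1/5, a_2 = -1/7, so
  g(x) = -x^2/7 + x/5 + 102/35.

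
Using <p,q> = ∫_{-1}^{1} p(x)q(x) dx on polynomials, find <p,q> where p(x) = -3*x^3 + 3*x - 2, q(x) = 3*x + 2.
<p,q> = -28/5

Expand the product: p(x)·q(x) = -9*x^4 - 6*x^3 + 9*x^2 - 4.
∫_{-1}^{1} of each monomial x^k gives [2/(k+1) if k even, 0 if k odd]. Integrating term-by-term (or equivalently evaluating the antiderivative F(x) = -9*x^5/5 - 3*x^4/2 + 3*x^3 - 4*x at the endpoints):
  F(1) − F(−1) = -43/10 − (13/10) = -28/5.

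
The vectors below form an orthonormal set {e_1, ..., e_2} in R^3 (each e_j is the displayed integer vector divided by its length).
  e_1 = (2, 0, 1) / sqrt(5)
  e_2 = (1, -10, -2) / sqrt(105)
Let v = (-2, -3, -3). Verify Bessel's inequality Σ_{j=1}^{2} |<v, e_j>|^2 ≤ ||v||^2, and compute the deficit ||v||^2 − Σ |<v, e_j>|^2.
Σ |<v, e_j>|^2 = 437/21; ||v||^2 = 22; deficit = 25/21

Write each e_j = u_j / sqrt(<u_j, u_j>) where u_j is the displayed integer vector. Then <v, e_j> = <v, u_j> / sqrt(<u_j, u_j>), so |<v, e_j>|^2 = <v, u_j>^2 / <u_j, u_j>.
Coefficients: <v, e_1> = -7/sqrt(5), <v, e_2> = 34/sqrt(105).
Square and sum: Σ |<v, e_j>|^2 = 437/21.
Compute ||v||^2 = v·v = 22.
Deficit = 22 − 437/21 = 25/21 ≥ 0, confirming Bessel's inequality. (The deficit equals ||v − Σ <v,e_j> e_j||^2, the squared distance from v to span{e_j}.)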